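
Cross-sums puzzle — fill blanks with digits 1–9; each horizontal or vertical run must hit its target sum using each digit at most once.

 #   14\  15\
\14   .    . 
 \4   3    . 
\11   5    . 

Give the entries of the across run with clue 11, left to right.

4 in 2 cells must be {1,3}.
R1C1 = 14 − 8 = 6 completes the 14 down.
R1C2 = 14 − 6 = 8 completes the 14 across.
R2C2 = 4 − 3 = 1 completes the 4 across.
R3C2 = 11 − 5 = 6 completes the 11 across.

5, 6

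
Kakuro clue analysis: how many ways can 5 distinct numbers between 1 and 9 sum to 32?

3

5 distinct digits from 1–9 sum between 15 and 35.
Enumerating: {2,6,7,8,9}, {3,5,7,8,9}, {4,5,6,8,9}.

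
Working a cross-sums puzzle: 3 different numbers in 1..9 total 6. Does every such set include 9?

No

The only way to make 6 from 3 distinct digits is {1,2,3}, which does not contain 9.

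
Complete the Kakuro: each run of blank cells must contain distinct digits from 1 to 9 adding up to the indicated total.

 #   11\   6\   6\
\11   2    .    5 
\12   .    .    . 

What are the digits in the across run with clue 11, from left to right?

R1C2 = 11 − 7 = 4 completes the 11 across.
R2C1 = 11 − 2 = 9 completes the 11 down.
R2C2 = 6 − 4 = 2 completes the 6 down.
R2C3 = 12 − 11 = 1 completes the 12 across.

2 4 5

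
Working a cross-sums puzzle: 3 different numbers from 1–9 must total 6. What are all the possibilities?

3 distinct digits from 1–9 sum between 6 and 24.
Only one set works: {1,2,3}.

{1,2,3}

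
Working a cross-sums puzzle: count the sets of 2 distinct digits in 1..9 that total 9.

4

2 distinct digits from 1–9 sum between 3 and 17.
Enumerating: {1,8}, {2,7}, {3,6}, {4,5}.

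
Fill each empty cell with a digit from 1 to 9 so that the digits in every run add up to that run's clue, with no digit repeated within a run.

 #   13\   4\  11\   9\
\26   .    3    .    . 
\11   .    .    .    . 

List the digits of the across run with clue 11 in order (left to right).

5 1 2 3

11 in 4 cells must be {1,2,3,5}; 4 in 2 cells must be {1,3}.
Intersecting the 11 across with the 13 down forces R2C1 = 5.
R2C2 = 4 − 3 = 1 completes the 4 down.
R1C1 = 13 − 5 = 8 completes the 13 down.
R1C4 = 6: the only remaining digit allowed by both the 26 across and the 9 down.
R2C4 = 9 − 6 = 3 completes the 9 down.
R1C3 = 26 − 17 = 9 completes the 26 across.
R2C3 = 11 − 9 = 2 completes the 11 across.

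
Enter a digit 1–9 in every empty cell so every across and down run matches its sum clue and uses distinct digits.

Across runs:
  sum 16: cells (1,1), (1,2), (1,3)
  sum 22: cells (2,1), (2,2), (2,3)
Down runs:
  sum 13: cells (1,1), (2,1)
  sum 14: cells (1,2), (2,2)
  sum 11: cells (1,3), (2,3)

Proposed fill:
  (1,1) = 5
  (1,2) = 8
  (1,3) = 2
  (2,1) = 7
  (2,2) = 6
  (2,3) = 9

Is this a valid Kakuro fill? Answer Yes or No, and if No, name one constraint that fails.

No — the down run (1,1)–(2,1) sums to 12, not 13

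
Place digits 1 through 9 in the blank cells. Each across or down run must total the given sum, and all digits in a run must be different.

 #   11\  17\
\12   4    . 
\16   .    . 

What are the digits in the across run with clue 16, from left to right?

16 in 2 cells must be {7,9}; 17 in 2 cells must be {8,9}.
R1C2 = 12 − 4 = 8 completes the 12 across.
R2C1 = 11 − 4 = 7 completes the 11 down.
R2C2 = 16 − 7 = 9 completes the 16 across.

7 9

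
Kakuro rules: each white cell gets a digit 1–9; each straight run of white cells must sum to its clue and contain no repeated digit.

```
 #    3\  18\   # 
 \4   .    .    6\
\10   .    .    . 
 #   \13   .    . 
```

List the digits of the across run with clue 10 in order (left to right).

4 in 2 cells must be {1,3}; 3 in 2 cells must be {1,2}.
The 4 across and the 3 down share only 1, so R1C1 = 1.
R1C2 = 4 − 1 = 3 completes the 4 across.
R2C1 = 3 − 1 = 2 completes the 3 down.
R2C2 = 7: the only remaining digit allowed by both the 10 across and the 18 down.
R2C3 = 10 − 9 = 1 completes the 10 across.
R3C2 = 18 − 10 = 8 completes the 18 down.
R3C3 = 13 − 8 = 5 completes the 13 across.

2 7 1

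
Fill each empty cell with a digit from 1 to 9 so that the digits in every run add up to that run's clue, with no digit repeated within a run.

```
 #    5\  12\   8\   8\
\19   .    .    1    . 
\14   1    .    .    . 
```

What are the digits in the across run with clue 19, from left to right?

R1C1 = 5 − 1 = 4 completes the 5 down.
R2C3 = 8 − 1 = 7 completes the 8 down.
Given what's placed, R2C4 must be 2 to fit the 14 across and 8 down.
R1C4 = 8 − 2 = 6 completes the 8 down.
R2C2 = 14 − 10 = 4 completes the 14 across.
R1C2 = 19 − 11 = 8 completes the 19 across.

4, 8, 1, 6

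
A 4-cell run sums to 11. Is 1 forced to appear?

Yes

The only way to make 11 from 4 distinct digits is {1,2,3,5}, which contains 1.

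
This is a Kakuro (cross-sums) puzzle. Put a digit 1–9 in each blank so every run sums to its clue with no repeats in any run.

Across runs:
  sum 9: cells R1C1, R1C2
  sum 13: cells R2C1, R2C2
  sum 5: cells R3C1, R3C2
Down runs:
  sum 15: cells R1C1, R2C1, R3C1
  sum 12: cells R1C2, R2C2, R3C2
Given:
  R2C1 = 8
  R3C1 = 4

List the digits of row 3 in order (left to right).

4 1

R1C1 = 15 − 12 = 3 completes the 15 down.
R1C2 = 9 − 3 = 6 completes the 9 across.
R2C2 = 13 − 8 = 5 completes the 13 across.
R3C2 = 5 − 4 = 1 completes the 5 across.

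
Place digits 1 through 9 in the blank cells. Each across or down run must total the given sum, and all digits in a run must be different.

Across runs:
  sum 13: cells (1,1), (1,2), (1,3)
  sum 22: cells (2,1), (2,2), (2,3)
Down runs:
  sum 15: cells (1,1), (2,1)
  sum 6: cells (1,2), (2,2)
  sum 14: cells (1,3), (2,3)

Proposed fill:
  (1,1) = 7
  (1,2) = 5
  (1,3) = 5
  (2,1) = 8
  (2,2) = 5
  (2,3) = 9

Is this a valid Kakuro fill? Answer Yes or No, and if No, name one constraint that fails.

No — the down run (1,2)–(2,2) sums to 10, not 6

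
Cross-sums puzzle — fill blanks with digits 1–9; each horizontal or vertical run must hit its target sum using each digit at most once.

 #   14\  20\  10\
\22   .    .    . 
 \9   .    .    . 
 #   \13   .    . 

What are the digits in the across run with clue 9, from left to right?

Nothing is forced directly, so branch on R2C1, whose candidates are 5 or 6. If R2C1 = 6: that forces R1C1 = 8, R1C3 = 5, after which R2C2 would have to be in {1,2} for the 9 across but in {3,4,5,6,7,8,9} for the 20 down — contradiction. So R2C1 = 5.
R1C1 = 14 − 5 = 9 completes the 14 down.
Given what's placed, R2C2 must be 3 to fit the 9 across and 20 down.
R2C3 = 9 − 8 = 1 completes the 9 across.
R1C2 = 8: the only remaining digit allowed by both the 22 across and the 20 down.
R1C3 = 22 − 17 = 5 completes the 22 across.
R3C2 = 20 − 11 = 9 completes the 20 down.
R3C3 = 13 − 9 = 4 completes the 13 across.

5, 3, 1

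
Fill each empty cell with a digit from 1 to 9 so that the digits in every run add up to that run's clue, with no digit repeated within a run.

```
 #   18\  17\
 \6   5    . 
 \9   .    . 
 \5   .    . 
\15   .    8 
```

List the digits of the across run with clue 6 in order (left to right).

R1C2 = 6 − 5 = 1 completes the 6 across.
R4C1 = 15 − 8 = 7 completes the 15 across.
Nothing is forced directly, so branch on R2C1, whose candidates are 2 or 4. If R2C1 = 2: then R2C2 would have to be in {7} for the 9 across but in {2,3,5,6} for the 17 down — contradiction. So R2C1 = 4.
R2C2 = 9 − 4 = 5 completes the 9 across.
R3C1 = 18 − 16 = 2 completes the 18 down.
R3C2 = 5 − 2 = 3 completes the 5 across.

5 1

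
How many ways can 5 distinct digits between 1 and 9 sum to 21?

5 distinct digits from 1–9 sum between 15 and 35.

8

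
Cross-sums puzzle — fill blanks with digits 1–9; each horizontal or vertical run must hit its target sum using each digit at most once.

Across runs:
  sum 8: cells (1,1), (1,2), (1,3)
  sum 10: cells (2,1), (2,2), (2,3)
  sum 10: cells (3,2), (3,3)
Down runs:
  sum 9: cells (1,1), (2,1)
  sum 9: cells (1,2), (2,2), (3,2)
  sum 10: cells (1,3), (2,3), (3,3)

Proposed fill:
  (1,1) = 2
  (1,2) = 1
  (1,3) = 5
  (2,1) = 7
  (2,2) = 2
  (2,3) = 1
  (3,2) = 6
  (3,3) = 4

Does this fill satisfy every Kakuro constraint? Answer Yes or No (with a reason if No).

Across: 2+1+5=8; 7+2+1=10; 6+4=10. Down: 2+7=9; 1+2+6=9; 5+1+4=10. No digit repeats within any run.

Yes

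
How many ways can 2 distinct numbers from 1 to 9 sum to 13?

3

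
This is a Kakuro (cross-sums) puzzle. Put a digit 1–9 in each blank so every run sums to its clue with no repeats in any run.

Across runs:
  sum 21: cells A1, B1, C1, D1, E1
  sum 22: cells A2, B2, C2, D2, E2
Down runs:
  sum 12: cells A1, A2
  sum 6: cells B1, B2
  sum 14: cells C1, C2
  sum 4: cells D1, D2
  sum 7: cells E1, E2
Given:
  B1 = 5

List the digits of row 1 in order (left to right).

4 in 2 cells must be {1,3}.
B2 = 6 − 5 = 1 completes the 6 down.
D2 = 3: the only remaining digit allowed by both the 22 across and the 4 down.
D1 = 4 − 3 = 1 completes the 4 down.
No cell is forced outright now. C1 can only be 6 or 8 or 9 (the digits allowed by both its 21 across and its 14 down). If C1 = 6: that forces A1 = 7, E1 = 2, A2 = 5, after which C2 would have to be in {4,6,7,9} for the 22 across but in {8} for the 14 down — contradiction. If C1 = 9: that forces A1 = 4, E1 = 2, A2 = 8, after which C2 would have to be in {4,6} for the 22 across but in {5} for the 14 down — contradiction. So C1 = 8.
C2 = 14 − 8 = 6 completes the 14 down.
Nothing is forced directly, so branch on E2, whose candidates are 4 or 5. If E2 = 5: then E1 would have to be in {3,4} for the 21 across but in {2} for the 7 down — contradiction. So E2 = 4.
E1 = 7 − 4 = 3 completes the 7 down.
A2 = 22 − 14 = 8 completes the 22 across.
A1 = 21 − 17 = 4 completes the 21 across.

4, 5, 8, 1, 3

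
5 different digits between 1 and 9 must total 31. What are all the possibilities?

5 distinct digits from 1–9 sum between 15 and 35.

{1,6,7,8,9}; {2,5,7,8,9}; {3,4,7,8,9}; {3,5,6,8,9}; {4,5,6,7,9}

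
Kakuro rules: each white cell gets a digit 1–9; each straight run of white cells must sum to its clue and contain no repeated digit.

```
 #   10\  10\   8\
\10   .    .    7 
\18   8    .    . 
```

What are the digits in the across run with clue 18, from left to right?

R1C1 = 10 − 8 = 2 completes the 10 down.
R1C2 = 10 − 9 = 1 completes the 10 across.
R2C2 = 10 − 1 = 9 completes the 10 down.
R2C3 = 18 − 17 = 1 completes the 18 across.

8, 9, 1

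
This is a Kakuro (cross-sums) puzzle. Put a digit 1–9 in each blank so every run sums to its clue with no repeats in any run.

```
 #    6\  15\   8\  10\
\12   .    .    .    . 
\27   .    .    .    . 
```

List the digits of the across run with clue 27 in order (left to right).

5, 9, 6, 7

Only 6 fits R1C2 under both its across sum 12 and down sum 15.
R2C2 = 15 − 6 = 9 completes the 15 down.
Nothing is forced directly, so branch on R1C1, whose candidates are 1 or 2. If R1C1 = 2: that forces R2C1 = 4, R2C3 = 6, R2C4 = 8, after which R1C3 would have to be in {1,3} for the 12 across but in {2} for the 8 down — contradiction. So R1C1 = 1.
R2C1 = 6 − 1 = 5 completes the 6 down.
No cell is forced outright now. R2C3 can only be 6 or 7 (the digits allowed by both its 27 across and its 8 down). If R2C3 = 7: then R1C3 would have to be in {2,3} for the 12 across but in {1} for the 8 down — contradiction. So R2C3 = 6.
R1C3 = 8 − 6 = 2 completes the 8 down.
R1C4 = 12 − 9 = 3 completes the 12 across.
R2C4 = 27 − 20 = 7 completes the 27 across.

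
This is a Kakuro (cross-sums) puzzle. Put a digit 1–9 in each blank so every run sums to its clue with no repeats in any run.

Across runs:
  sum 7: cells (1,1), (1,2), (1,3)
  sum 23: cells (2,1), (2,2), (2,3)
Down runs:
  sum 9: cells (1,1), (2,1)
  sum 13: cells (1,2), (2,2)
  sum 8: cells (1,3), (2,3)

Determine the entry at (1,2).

7 in 3 cells must be {1,2,4}; 23 in 3 cells must be {6,8,9}.
The 7 across and the 13 down share only 4, so (1,2) = 4.
(2,2) = 13 − 4 = 9 completes the 13 down.
Given what's placed, (2,3) must be 6 to fit the 23 across and 8 down.
(1,3) = 8 − 6 = 2 completes the 8 down.
(2,1) = 23 − 15 = 8 completes the 23 across.
(1,1) = 7 − 6 = 1 completes the 7 across.

4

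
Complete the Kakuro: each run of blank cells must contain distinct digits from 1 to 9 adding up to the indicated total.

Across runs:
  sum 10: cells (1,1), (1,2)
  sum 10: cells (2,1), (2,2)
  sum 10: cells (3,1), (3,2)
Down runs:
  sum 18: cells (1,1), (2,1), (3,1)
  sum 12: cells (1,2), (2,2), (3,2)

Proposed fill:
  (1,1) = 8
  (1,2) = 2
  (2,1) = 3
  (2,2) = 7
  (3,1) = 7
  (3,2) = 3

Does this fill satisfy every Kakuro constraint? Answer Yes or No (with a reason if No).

Across: 8+2=10; 3+7=10; 7+3=10. Down: 8+3+7=18; 2+7+3=12. No digit repeats within any run.

Yes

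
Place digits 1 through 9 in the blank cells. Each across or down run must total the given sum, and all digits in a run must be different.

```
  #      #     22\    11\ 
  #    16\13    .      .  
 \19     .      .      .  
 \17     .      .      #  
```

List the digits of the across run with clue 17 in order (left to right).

9 8

17 in 2 cells must be {8,9}; 16 in 2 cells must be {7,9}.
The 17 across and the 16 down share only 9, so R3C1 = 9.
R3C2 = 17 − 9 = 8 completes the 17 across.
R2C1 = 16 − 9 = 7 completes the 16 down.
R2C2 = 9: the only remaining digit allowed by both the 19 across and the 22 down.
R2C3 = 19 − 16 = 3 completes the 19 across.
R1C2 = 22 − 17 = 5 completes the 22 down.
R1C3 = 13 − 5 = 8 completes the 13 across.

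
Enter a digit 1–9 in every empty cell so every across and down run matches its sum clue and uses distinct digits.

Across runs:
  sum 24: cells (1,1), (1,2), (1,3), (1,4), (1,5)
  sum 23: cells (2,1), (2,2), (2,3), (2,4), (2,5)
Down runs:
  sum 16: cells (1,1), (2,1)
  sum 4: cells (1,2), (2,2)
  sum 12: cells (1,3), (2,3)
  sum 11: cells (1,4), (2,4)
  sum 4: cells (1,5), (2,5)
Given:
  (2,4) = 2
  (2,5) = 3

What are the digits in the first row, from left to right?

7 3 4 9 1

16 in 2 cells must be {7,9}; 4 in 2 cells must be {1,3}.
(1,4) = 11 − 2 = 9 completes the 11 down.
(1,5) = 4 − 3 = 1 completes the 4 down.
(2,2) = 1: the only remaining digit allowed by both the 23 across and the 4 down.
(1,1) = 7: the only remaining digit allowed by both the 24 across and the 16 down.
(1,2) = 4 − 1 = 3 completes the 4 down.
(1,3) = 24 − 20 = 4 completes the 24 across.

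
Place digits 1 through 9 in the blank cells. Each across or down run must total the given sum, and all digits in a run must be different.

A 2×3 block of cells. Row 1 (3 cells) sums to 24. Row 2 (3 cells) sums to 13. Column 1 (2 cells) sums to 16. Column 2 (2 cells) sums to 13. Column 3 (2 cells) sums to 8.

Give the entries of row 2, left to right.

7, 5, 1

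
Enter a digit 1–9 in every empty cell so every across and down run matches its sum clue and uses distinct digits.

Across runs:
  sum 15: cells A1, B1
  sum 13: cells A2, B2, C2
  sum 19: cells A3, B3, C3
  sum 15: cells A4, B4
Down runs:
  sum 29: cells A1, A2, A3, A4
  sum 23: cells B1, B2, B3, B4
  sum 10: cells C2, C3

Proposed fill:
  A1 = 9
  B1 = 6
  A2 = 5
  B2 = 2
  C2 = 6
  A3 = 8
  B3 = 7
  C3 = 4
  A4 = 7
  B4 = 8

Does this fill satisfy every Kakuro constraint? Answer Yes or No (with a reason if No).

Yes

Across: 9+6=15; 5+2+6=13; 8+7+4=19; 7+8=15. Down: 9+5+8+7=29; 6+2+7+8=23; 6+4=10. No digit repeats within any run.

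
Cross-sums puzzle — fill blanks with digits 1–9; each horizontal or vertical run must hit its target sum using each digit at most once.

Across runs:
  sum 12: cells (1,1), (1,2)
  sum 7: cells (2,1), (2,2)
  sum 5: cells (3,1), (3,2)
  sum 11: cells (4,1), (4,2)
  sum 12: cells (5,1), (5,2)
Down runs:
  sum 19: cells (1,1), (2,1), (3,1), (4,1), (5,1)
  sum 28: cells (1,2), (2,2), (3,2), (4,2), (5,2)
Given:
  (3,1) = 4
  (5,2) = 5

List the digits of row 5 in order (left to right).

(3,2) = 5 − 4 = 1 completes the 5 across.
(5,1) = 12 − 5 = 7 completes the 12 across.
(1,1) = 5: the only remaining digit allowed by both the 12 across and the 19 down.
(1,2) = 12 − 5 = 7 completes the 12 across.
Given what's placed, (2,2) must be 6 to fit the 7 across and 28 down.
(4,1) = 2: the only remaining digit allowed by both the 11 across and the 19 down.
(4,2) = 11 − 2 = 9 completes the 11 across.
(2,1) = 7 − 6 = 1 completes the 7 across.

7 5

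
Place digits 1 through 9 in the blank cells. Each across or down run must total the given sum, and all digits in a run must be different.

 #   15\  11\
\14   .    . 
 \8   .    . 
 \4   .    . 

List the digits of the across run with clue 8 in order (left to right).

6 2

4 in 2 cells must be {1,3}.
Nothing is forced directly, so branch on R1C2, whose candidates are 5 or 6 or 8. If R1C2 = 5: that forces R1C1 = 9, R2C2 = 2, R3C1 = 1, after which R3C2 would have to be in {3} for the 4 across but in {4} for the 11 down — contradiction. If R1C2 = 8: that forces R1C1 = 6, R3C1 = 1, after which R3C2 would have to be in {3} for the 4 across but in {1,2} for the 11 down — contradiction. So R1C2 = 6.
R1C1 = 14 − 6 = 8 completes the 14 across.
Nothing is forced directly, so branch on R3C1, whose candidates are 1 or 3. If R3C1 = 3: then R2C1 would have to be in {1,2,3,5,6,7} for the 8 across but in {4} for the 15 down — contradiction. So R3C1 = 1.
R2C1 = 15 − 9 = 6 completes the 15 down.
R2C2 = 8 − 6 = 2 completes the 8 across.
R3C2 = 4 − 1 = 3 completes the 4 across.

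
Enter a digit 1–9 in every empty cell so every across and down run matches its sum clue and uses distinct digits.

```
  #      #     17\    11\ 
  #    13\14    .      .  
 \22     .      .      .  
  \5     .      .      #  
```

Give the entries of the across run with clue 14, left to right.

9, 5

The 5 across and the 13 down share only 4, so R3C1 = 4.
R3C2 = 5 − 4 = 1 completes the 5 across.
R1C2 = 9: the only remaining digit allowed by both the 14 across and the 17 down.
R1C3 = 14 − 9 = 5 completes the 14 across.
R2C1 = 13 − 4 = 9 completes the 13 down.
R2C2 = 17 − 10 = 7 completes the 17 down.
R2C3 = 22 − 16 = 6 completes the 22 across.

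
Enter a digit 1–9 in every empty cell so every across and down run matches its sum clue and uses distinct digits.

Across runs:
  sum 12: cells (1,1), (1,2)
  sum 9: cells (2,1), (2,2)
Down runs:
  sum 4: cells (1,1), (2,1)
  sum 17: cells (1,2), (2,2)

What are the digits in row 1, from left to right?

3 9

4 in 2 cells must be {1,3}; 17 in 2 cells must be {8,9}.
The 12 across and the 4 down share only 3, so (1,1) = 3.
(1,2) = 12 − 3 = 9 completes the 12 across.
(2,1) = 4 − 3 = 1 completes the 4 down.
(2,2) = 9 − 1 = 8 completes the 9 across.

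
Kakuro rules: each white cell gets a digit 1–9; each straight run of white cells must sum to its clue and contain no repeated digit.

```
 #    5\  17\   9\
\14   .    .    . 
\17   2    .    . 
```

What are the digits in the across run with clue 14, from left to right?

17 in 2 cells must be {8,9}.
R1C1 = 5 − 2 = 3 completes the 5 down.
R1C2 = 9: the only remaining digit allowed by both the 14 across and the 17 down.
R1C3 = 14 − 12 = 2 completes the 14 across.
R2C2 = 17 − 9 = 8 completes the 17 down.
R2C3 = 17 − 10 = 7 completes the 17 across.

3 9 2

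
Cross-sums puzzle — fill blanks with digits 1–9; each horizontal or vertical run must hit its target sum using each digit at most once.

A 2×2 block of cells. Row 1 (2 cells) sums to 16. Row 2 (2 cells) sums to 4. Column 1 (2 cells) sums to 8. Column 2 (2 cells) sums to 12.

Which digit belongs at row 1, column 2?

9

16 in 2 cells must be {7,9}; 4 in 2 cells must be {1,3}.
The 16 across and the 8 down share only 7, so (1,1) = 7.
(1,2) = 16 − 7 = 9 completes the 16 across.
(2,1) = 8 − 7 = 1 completes the 8 down.
(2,2) = 4 − 1 = 3 completes the 4 across.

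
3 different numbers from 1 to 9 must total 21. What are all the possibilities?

{4,8,9}; {5,7,9}; {6,7,8}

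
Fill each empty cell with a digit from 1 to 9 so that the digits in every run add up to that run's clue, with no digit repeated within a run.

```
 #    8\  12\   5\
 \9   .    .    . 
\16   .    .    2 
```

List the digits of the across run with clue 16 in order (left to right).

R1C3 = 5 − 2 = 3 completes the 5 down.
No cell is forced outright now. R2C1 can only be 5 or 6 (the digits allowed by both its 16 across and its 8 down). If R2C1 = 5: then R1C1 would have to be in {1,2,4,5} for the 9 across but in {3} for the 8 down — contradiction. So R2C1 = 6.
R1C1 = 8 − 6 = 2 completes the 8 down.
R1C2 = 9 − 5 = 4 completes the 9 across.
R2C2 = 16 − 8 = 8 completes the 16 across.

6 8 2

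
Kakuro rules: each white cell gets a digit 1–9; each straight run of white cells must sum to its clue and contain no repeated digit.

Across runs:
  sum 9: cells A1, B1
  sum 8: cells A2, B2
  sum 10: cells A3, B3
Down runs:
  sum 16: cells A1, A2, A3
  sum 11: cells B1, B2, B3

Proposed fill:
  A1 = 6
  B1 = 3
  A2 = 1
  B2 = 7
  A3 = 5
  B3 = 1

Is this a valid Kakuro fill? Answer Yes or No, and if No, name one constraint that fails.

No — the down run A1–A3 sums to 12, not 16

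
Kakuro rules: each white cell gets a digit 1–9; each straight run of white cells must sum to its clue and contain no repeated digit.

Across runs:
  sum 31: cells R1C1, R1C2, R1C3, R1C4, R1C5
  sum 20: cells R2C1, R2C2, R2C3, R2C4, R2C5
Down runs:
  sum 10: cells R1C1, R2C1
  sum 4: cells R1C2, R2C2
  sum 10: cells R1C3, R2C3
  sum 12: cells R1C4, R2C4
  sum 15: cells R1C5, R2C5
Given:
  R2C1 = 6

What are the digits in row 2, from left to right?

4 in 2 cells must be {1,3}.
R1C1 = 10 − 6 = 4 completes the 10 down.
R1C2 = 3: the only remaining digit allowed by both the 31 across and the 4 down.
R2C2 = 4 − 3 = 1 completes the 4 down.
Nothing is forced directly, so branch on R2C5, whose candidates are 7 or 8. If R2C5 = 7: that forces R1C5 = 8, R2C4 = 4, after which R1C4 would have to be in {7,9} for the 31 across but in {8} for the 12 down — contradiction. So R2C5 = 8.
R1C5 = 15 − 8 = 7 completes the 15 down.
Given what's placed, R2C4 must be 3 to fit the 20 across and 12 down.
R1C4 = 12 − 3 = 9 completes the 12 down.
R2C3 = 20 − 18 = 2 completes the 20 across.

6, 1, 2, 3, 8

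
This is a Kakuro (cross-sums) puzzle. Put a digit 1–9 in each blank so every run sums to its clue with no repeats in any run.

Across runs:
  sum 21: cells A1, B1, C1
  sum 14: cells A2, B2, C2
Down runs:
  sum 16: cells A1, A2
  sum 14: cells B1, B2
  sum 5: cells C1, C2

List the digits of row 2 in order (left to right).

16 in 2 cells must be {7,9}.
The 21 across and the 5 down share only 4, so C1 = 4.
C2 = 5 − 4 = 1 completes the 5 down.
Given what's placed, A1 must be 9 to fit the 21 across and 16 down.
B1 = 21 − 13 = 8 completes the 21 across.
A2 = 16 − 9 = 7 completes the 16 down.
B2 = 14 − 8 = 6 completes the 14 across.

7, 6, 1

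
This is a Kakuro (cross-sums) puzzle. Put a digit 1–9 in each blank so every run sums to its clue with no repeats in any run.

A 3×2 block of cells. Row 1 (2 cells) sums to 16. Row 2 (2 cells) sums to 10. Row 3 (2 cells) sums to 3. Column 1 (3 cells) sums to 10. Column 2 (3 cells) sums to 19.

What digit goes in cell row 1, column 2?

16 in 2 cells must be {7,9}; 3 in 2 cells must be {1,2}.
The 16 across and the 10 down share only 7, so (1,1) = 7.
(1,2) = 16 − 7 = 9 completes the 16 across.
Given what's placed, (3,2) must be 2 to fit the 3 across and 19 down.
(2,2) = 19 − 11 = 8 completes the 19 down.
(3,1) = 3 − 2 = 1 completes the 3 across.
(2,1) = 10 − 8 = 2 completes the 10 across.

9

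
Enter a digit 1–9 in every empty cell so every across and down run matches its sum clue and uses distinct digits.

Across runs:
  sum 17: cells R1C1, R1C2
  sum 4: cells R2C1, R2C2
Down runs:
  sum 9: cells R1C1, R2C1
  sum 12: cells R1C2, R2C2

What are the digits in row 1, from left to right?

17 in 2 cells must be {8,9}; 4 in 2 cells must be {1,3}.
The 17 across and the 9 down share only 8, so R1C1 = 8.
R1C2 = 17 − 8 = 9 completes the 17 across.
R2C1 = 9 − 8 = 1 completes the 9 down.
R2C2 = 4 − 1 = 3 completes the 4 across.

8, 9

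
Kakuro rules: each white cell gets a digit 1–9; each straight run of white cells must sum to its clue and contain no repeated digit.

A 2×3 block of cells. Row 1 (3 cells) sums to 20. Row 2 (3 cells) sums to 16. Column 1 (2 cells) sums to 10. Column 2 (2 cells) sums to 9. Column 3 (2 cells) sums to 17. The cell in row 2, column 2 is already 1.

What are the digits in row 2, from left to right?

17 in 2 cells must be {8,9}.
(1,2) = 9 − 1 = 8 completes the 9 down.
(1,3) = 9: the only remaining digit allowed by both the 20 across and the 17 down.
(2,3) = 17 − 9 = 8 completes the 17 down.
(1,1) = 20 − 17 = 3 completes the 20 across.
(2,1) = 16 − 9 = 7 completes the 16 across.

7 1 8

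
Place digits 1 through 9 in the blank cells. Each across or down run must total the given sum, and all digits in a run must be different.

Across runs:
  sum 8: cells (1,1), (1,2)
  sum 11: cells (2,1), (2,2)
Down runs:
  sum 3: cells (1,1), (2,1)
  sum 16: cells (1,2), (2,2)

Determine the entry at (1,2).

7

3 in 2 cells must be {1,2}; 16 in 2 cells must be {7,9}.
The 8 across and the 16 down share only 7, so (1,2) = 7.
The 11 across and the 3 down share only 2, so (2,1) = 2.
(2,2) = 11 − 2 = 9 completes the 11 across.
(1,1) = 8 − 7 = 1 completes the 8 across.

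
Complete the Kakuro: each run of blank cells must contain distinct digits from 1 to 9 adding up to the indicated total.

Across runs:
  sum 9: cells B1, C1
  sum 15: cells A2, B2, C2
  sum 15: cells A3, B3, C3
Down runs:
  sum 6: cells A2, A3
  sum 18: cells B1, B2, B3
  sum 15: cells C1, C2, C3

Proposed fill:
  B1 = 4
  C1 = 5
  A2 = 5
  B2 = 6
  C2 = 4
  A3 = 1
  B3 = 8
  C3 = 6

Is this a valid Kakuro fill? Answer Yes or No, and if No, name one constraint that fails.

Yes

Across: 4+5=9; 5+6+4=15; 1+8+6=15. Down: 5+1=6; 4+6+8=18; 5+4+6=15. No digit repeats within any run.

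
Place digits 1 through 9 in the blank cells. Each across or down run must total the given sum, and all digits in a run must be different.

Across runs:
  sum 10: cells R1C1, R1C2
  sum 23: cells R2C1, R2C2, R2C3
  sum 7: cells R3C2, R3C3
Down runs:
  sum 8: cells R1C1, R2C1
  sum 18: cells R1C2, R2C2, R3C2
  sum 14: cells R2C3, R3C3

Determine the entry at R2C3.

8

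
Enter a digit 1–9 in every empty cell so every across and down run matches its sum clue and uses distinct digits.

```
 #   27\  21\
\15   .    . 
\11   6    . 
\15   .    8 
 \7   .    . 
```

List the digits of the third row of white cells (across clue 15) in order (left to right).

R2C2 = 11 − 6 = 5 completes the 11 across.
R3C1 = 15 − 8 = 7 completes the 15 across.
R4C1 = 5: the only remaining digit allowed by both the 7 across and the 27 down.
R4C2 = 7 − 5 = 2 completes the 7 across.
R1C1 = 27 − 18 = 9 completes the 27 down.
R1C2 = 15 − 9 = 6 completes the 15 across.

7 8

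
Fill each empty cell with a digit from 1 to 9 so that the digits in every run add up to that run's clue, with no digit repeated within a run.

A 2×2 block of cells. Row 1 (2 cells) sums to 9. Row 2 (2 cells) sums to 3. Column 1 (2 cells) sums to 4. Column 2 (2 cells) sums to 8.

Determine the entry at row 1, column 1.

3 in 2 cells must be {1,2}; 4 in 2 cells must be {1,3}.
The 3 across and the 4 down share only 1, so (2,1) = 1.
(2,2) = 3 − 1 = 2 completes the 3 across.
(1,1) = 4 − 1 = 3 completes the 4 down.
(1,2) = 9 − 3 = 6 completes the 9 across.

3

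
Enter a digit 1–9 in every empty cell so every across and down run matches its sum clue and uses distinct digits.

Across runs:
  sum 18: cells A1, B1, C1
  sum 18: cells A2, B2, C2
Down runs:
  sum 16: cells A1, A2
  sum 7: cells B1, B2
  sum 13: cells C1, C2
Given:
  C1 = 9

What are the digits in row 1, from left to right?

7 2 9

16 in 2 cells must be {7,9}.
Given what's placed, A1 must be 7 to fit the 18 across and 16 down.
B1 = 18 − 16 = 2 completes the 18 across.
A2 = 16 − 7 = 9 completes the 16 down.
B2 = 7 − 2 = 5 completes the 7 down.
C2 = 18 − 14 = 4 completes the 18 across.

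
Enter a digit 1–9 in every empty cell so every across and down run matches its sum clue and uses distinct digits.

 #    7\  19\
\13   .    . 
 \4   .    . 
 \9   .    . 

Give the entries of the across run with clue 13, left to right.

4 9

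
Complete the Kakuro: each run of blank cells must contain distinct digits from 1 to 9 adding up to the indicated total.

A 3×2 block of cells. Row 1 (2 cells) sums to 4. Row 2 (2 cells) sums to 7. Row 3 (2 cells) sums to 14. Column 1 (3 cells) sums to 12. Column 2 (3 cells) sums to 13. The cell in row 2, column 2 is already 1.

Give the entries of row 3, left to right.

5 9

4 in 2 cells must be {1,3}.
(1,2) = 3: the only remaining digit allowed by both the 4 across and the 13 down.
(2,1) = 7 − 1 = 6 completes the 7 across.
(3,1) = 5: the only remaining digit allowed by both the 14 across and the 12 down.
(3,2) = 14 − 5 = 9 completes the 14 across.
(1,1) = 4 − 3 = 1 completes the 4 across.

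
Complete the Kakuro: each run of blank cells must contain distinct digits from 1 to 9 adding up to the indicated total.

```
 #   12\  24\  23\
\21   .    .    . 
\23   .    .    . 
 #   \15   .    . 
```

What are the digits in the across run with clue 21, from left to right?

23 in 3 cells must be {6,8,9}; 24 in 3 cells must be {7,8,9}.
Nothing is forced directly, so branch on R2C1, whose candidates are 8 or 9. If R2C1 = 9: then R1C1 would have to be in {4,5,6,7,8,9} for the 21 across but in {3} for the 12 down — contradiction. So R2C1 = 8.
R1C1 = 12 − 8 = 4 completes the 12 down.
Given what's placed, R2C2 must be 9 to fit the 23 across and 24 down.
R2C3 = 23 − 17 = 6 completes the 23 across.
R1C2 = 8: the only remaining digit allowed by both the 21 across and the 24 down.
R1C3 = 21 − 12 = 9 completes the 21 across.

4 8 9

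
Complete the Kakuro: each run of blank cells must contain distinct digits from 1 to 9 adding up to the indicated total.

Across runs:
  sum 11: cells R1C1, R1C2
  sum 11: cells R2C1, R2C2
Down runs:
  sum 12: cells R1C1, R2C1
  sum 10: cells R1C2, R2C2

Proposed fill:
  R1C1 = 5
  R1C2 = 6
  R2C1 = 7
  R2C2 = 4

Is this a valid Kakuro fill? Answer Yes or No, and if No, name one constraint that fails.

Yes

Across: 5+6=11; 7+4=11. Down: 5+7=12; 6+4=10. No digit repeats within any run.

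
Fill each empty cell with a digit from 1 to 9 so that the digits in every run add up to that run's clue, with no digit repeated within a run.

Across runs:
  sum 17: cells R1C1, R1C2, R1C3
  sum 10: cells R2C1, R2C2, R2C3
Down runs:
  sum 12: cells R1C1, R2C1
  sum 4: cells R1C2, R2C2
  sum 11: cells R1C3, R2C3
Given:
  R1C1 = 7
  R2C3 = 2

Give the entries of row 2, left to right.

5, 3, 2

4 in 2 cells must be {1,3}.
R1C2 = 1: the only remaining digit allowed by both the 17 across and the 4 down.
R1C3 = 17 − 8 = 9 completes the 17 across.
R2C1 = 12 − 7 = 5 completes the 12 down.
R2C2 = 10 − 7 = 3 completes the 10 across.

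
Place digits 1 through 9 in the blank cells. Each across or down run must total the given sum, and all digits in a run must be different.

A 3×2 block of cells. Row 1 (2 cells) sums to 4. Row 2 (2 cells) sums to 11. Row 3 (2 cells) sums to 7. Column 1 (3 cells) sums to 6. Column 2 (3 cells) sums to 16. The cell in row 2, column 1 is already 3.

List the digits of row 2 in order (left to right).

4 in 2 cells must be {1,3}; 6 in 3 cells must be {1,2,3}.
Given what's placed, (1,1) must be 1 to fit the 4 across and 6 down.
(1,2) = 4 − 1 = 3 completes the 4 across.
(2,2) = 11 − 3 = 8 completes the 11 across.
(3,1) = 6 − 4 = 2 completes the 6 down.
(3,2) = 7 − 2 = 5 completes the 7 across.

3, 8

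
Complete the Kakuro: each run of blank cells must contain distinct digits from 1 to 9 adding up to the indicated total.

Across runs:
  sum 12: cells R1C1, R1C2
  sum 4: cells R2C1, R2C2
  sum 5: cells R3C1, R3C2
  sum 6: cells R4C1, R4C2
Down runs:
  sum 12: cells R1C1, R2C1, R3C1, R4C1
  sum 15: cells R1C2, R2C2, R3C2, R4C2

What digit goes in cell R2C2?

3

4 in 2 cells must be {1,3}.
Nothing is forced directly, so branch on R2C1, whose candidates are 1 or 3. If R2C1 = 3: then R1C1 would have to be in {3,4,5,7,8,9} for the 12 across but in {1,2,6} for the 12 down — contradiction. So R2C1 = 1.
R2C2 = 4 − 1 = 3 completes the 4 across.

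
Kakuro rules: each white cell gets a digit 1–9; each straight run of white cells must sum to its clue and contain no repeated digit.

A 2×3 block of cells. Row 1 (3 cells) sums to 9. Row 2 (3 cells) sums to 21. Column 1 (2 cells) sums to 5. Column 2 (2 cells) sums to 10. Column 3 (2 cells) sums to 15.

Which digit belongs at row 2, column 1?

4

The 9 across and the 15 down share only 6, so (1,3) = 6.
The 21 across and the 5 down share only 4, so (2,1) = 4.
(2,3) = 15 − 6 = 9 completes the 15 down.
(1,1) = 5 − 4 = 1 completes the 5 down.
(1,2) = 9 − 7 = 2 completes the 9 across.
(2,2) = 21 − 13 = 8 completes the 21 across.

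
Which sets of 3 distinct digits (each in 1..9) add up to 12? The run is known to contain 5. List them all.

{1,5,6}; {3,4,5}

3 distinct digits from 1–9 sum between 6 and 24.
Keeping only sets containing 5.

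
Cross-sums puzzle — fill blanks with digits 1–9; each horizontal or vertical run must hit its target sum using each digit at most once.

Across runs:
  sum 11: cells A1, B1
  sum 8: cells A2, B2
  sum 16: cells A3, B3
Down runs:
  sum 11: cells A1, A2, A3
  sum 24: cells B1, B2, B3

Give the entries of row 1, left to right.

3, 8

16 in 2 cells must be {7,9}; 24 in 3 cells must be {7,8,9}.
The 8 across and the 24 down share only 7, so B2 = 7.
The 16 across and the 11 down share only 7, so A3 = 7.
B3 = 16 − 7 = 9 completes the 16 across.
A1 = 3: the only remaining digit allowed by both the 11 across and the 11 down.
B1 = 11 − 3 = 8 completes the 11 across.
A2 = 8 − 7 = 1 completes the 8 across.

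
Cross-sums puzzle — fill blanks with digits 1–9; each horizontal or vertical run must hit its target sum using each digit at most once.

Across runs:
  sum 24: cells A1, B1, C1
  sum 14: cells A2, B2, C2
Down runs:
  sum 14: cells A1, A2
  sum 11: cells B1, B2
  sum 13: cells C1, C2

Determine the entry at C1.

24 in 3 cells must be {7,8,9}.
Nothing is forced directly, so branch on C1, whose candidates are 7 or 8 or 9. If C1 = 8: that forces A1 = 9, B1 = 7, A2 = 5, after which B2 would have to be in {1,2,3,6,7,8} for the 14 across but in {4} for the 11 down — contradiction. If C1 = 9: that forces A1 = 8, B1 = 7, A2 = 6, after which B2 would have to be in {1,3,5,7} for the 14 across but in {4} for the 11 down — contradiction. So C1 = 7.
C2 = 13 − 7 = 6 completes the 13 down.
Given what's placed, A2 must be 5 to fit the 14 across and 14 down.
B2 = 14 − 11 = 3 completes the 14 across.
A1 = 14 − 5 = 9 completes the 14 down.
B1 = 24 − 16 = 8 completes the 24 across.

7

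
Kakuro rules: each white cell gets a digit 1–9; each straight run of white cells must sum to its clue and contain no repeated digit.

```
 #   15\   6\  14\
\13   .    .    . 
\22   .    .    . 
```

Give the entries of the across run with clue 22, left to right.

8 5 9

The 22 across and the 6 down share only 5, so R2C2 = 5.
R1C2 = 6 − 5 = 1 completes the 6 down.
Nothing is forced directly, so branch on R2C1, whose candidates are 8 or 9. If R2C1 = 9: then R1C1 would have to be in {3,4,5,7,8,9} for the 13 across but in {6} for the 15 down — contradiction. So R2C1 = 8.
R1C1 = 15 − 8 = 7 completes the 15 down.
R1C3 = 13 − 8 = 5 completes the 13 across.
R2C3 = 22 − 13 = 9 completes the 22 across.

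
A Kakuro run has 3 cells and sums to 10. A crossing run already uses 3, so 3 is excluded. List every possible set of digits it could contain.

3 distinct digits from 1–9 sum between 6 and 24.
Dropping sets that contain 3.

{1,2,7}; {1,4,5}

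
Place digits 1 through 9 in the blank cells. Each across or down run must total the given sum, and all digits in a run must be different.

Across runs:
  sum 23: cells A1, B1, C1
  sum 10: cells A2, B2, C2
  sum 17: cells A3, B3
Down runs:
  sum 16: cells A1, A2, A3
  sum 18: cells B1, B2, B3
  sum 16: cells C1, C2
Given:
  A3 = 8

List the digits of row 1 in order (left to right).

6, 8, 9

23 in 3 cells must be {6,8,9}; 17 in 2 cells must be {8,9}; 16 in 2 cells must be {7,9}.
Given what's placed, A1 must be 6 to fit the 23 across and 16 down.
C1 = 9: the only remaining digit allowed by both the 23 across and the 16 down.
A2 = 16 − 14 = 2 completes the 16 down.
C2 = 16 − 9 = 7 completes the 16 down.
B3 = 17 − 8 = 9 completes the 17 across.
B1 = 23 − 15 = 8 completes the 23 across.
B2 = 10 − 9 = 1 completes the 10 across.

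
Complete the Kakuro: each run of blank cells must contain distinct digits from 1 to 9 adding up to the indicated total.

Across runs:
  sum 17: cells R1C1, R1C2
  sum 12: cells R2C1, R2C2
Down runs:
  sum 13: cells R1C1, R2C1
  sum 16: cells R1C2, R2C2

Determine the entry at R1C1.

8

17 in 2 cells must be {8,9}; 16 in 2 cells must be {7,9}.
The 17 across and the 16 down share only 9, so R1C2 = 9.
R2C2 = 16 − 9 = 7 completes the 16 down.
R1C1 = 17 − 9 = 8 completes the 17 across.
R2C1 = 12 − 7 = 5 completes the 12 across.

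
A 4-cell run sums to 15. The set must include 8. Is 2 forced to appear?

Yes

The only way to make 15 from 4 distinct digits under that restriction is {1,2,4,8}, which contains 2.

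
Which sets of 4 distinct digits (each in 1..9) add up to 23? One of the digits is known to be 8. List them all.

{1,5,8,9}; {2,4,8,9}; {2,6,7,8}; {3,5,7,8}; {4,5,6,8}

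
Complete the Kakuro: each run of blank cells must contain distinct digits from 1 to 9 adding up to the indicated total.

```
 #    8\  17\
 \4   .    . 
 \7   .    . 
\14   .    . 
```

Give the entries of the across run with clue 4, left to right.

1 3

4 in 2 cells must be {1,3}.
The 14 across and the 8 down share only 5, so R3C1 = 5.
R3C2 = 14 − 5 = 9 completes the 14 across.
Given what's placed, R1C1 must be 1 to fit the 4 across and 8 down.
R1C2 = 4 − 1 = 3 completes the 4 across.
R2C1 = 8 − 6 = 2 completes the 8 down.
R2C2 = 7 − 2 = 5 completes the 7 across.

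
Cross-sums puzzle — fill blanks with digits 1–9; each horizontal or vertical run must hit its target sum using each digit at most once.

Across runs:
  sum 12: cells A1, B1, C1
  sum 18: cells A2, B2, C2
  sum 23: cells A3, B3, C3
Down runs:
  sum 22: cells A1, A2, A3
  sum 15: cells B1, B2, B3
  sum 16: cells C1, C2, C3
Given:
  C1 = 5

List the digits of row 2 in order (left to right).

7 8 3

23 in 3 cells must be {6,8,9}.
Given what's placed, A1 must be 6 to fit the 12 across and 22 down.
B1 = 12 − 11 = 1 completes the 12 across.
A3 = 9: the only remaining digit allowed by both the 23 across and the 22 down.
C3 = 8: the only remaining digit allowed by both the 23 across and the 16 down.
A2 = 22 − 15 = 7 completes the 22 down.
C2 = 16 − 13 = 3 completes the 16 down.
B3 = 23 − 17 = 6 completes the 23 across.
B2 = 18 − 10 = 8 completes the 18 across.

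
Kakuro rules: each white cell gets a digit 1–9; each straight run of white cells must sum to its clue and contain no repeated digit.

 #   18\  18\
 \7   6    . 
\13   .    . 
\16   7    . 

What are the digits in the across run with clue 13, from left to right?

5 8

16 in 2 cells must be {7,9}.
R1C2 = 7 − 6 = 1 completes the 7 across.
R2C1 = 18 − 13 = 5 completes the 18 down.
R2C2 = 13 − 5 = 8 completes the 13 across.
R3C2 = 16 − 7 = 9 completes the 16 across.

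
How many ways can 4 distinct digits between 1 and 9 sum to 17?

9

4 distinct digits from 1–9 sum between 10 and 30.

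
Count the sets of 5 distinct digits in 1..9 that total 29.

8

5 distinct digits from 1–9 sum between 15 and 35.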